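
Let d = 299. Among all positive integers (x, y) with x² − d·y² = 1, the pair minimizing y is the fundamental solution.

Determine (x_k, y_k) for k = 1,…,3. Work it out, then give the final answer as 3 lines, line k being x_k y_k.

d=299: √d = [17; 3,2,3,34] (ℓ=4, even), read p_3/q_3
i=0: a=17 ⇒ p=17, q=1
…
i=2: a=2 ⇒ p=121, q=7
i=3: a=3 ⇒ p=415, q=24
→ (415, 24).  Check: 415²=172225, 299·24²=172224, difference 1.
n=2: (415,24)∘(415,24) = (415·415+299·24·24, 415·24+24·415) = (344449,19920)
n=3: (344449,19920)∘(415,24) = (415·344449+299·24·19920, 415·19920+24·344449) = (285892255,16533576)

415 24
344449 19920
285892255 16533576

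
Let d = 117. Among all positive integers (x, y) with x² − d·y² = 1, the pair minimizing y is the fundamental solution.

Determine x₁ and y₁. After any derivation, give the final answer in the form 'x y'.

√117 → a₀=10, period (1,4,2,4,1,20); ℓ=6 even so k=5
i=0: a=10 ⇒ p=10, q=1
i=1: a=1 ⇒ p=11, q=1
…
i=3: a=2 ⇒ p=119, q=11
i=4: a=4 ⇒ p=530, q=49
i=5: a=1 ⇒ p=649, q=60
→ (649, 60).  Check: 649²=421201, 117·60²=421200, difference 1.

649 60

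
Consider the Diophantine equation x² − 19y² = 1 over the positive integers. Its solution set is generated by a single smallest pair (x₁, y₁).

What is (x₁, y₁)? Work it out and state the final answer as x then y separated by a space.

d=19: √d = [4; 2,1,3,1,2,8] (ℓ=6, even), read p_5/q_5
i=0: a=4 ⇒ p=4, q=1
i=1: a=2 ⇒ p=9, q=2
…
i=3: a=3 ⇒ p=48, q=11
i=4: a=1 ⇒ p=61, q=14
i=5: a=2 ⇒ p=170, q=39
→ (170, 39).  Check: 170²=28900, 19·39²=28899, difference 1.

170 39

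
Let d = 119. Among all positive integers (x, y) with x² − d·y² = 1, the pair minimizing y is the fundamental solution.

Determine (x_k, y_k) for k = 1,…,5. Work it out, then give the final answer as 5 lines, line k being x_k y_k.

120 11
28799 2640
6911640 633589
1658764801 152058720
398096640600 36493459211

d=119: √d = [10; 1,9,1,20] (ℓ=4, even), read p_3/q_3
k=0  a_k=10  p_k/q_k = 10/1
k=1  a_k=1  p_k/q_k = 11/1
k=2  a_k=9  p_k/q_k = 109/10
k=3  a_k=1  p_k/q_k = 120/11
fundamental: x₁=120, y₁=11  (since 14400 − 119·121 = 1)
(120+11√119)^2 = 28799 + 2640√119
(120+11√119)^3 = 6911640 + 633589√119
(120+11√119)^4 = 1658764801 + 152058720√119
(120+11√119)^5 = 398096640600 + 36493459211√119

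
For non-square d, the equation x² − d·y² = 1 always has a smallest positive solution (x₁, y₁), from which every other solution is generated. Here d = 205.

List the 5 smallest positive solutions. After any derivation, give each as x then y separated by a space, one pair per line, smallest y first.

39689 2772
3150433441 220035816
250075105640009 17466002999676
19850461732342200961 1386416385888245712
1575689951139784122242249 110050959861571165127460

√205 → a₀=14, period (3,6,1,4,1,6,3,28); ℓ=8 even so k=7
a_0=14:  p_0=14·1+0=14,  q_0=14·0+1=1
…
a_2=6:  p_2=6·43+14=272,  q_2=6·3+1=19
…
a_5=1:  p_5=1·1532+315=1847,  q_5=1·107+22=129
a_6=6:  p_6=6·1847+1532=12614,  q_6=6·129+107=881
a_7=3:  p_7=3·12614+1847=39689,  q_7=3·881+129=2772
→ (39689, 2772).  Check: 39689²=1575216721, 205·2772²=1575216720, difference 1.
n=2: (39689,2772)∘(39689,2772) = (39689·39689+205·2772·2772, 39689·2772+2772·39689) = (3150433441,220035816)
n=3: (3150433441,220035816)∘(39689,2772) = (39689·3150433441+205·2772·220035816, 39689·220035816+2772·3150433441) = (250075105640009,17466002999676)
n=4: (250075105640009,17466002999676)∘(39689,2772) = (39689·250075105640009+205·2772·17466002999676, 39689·17466002999676+2772·250075105640009) = (19850461732342200961,1386416385888245712)
n=5: (19850461732342200961,1386416385888245712)∘(39689,2772) = (39689·19850461732342200961+205·2772·1386416385888245712, 39689·1386416385888245712+2772·19850461732342200961) = (1575689951139784122242249,110050959861571165127460)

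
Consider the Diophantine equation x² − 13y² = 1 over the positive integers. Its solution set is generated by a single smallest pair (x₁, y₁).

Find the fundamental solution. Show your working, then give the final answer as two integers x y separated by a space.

649 180

d=13: √d = [3; 1,1,1,1,6] (ℓ=5, odd), read p_9/q_9
i=0: a=3 ⇒ p=3, q=1
…
i=4: a=1 ⇒ p=18, q=5
…
i=8: a=1 ⇒ p=393, q=109
i=9: a=1 ⇒ p=649, q=180
→ (649, 180).  Check: 649²=421201, 13·180²=421200, difference 1.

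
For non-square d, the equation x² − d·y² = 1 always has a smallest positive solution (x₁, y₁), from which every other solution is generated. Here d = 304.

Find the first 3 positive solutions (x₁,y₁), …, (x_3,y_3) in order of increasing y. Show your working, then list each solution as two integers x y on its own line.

d=304: √d = [17; 2,3,2,1,1,1,1,1,2,3,2,34] (ℓ=12, even), read p_11/q_11
step 0: (17, 1)  from 17·(1,0) + (0,1)
…
step 3: (279, 16)  from 2·(122,7) + (35,2)
…
step 5: (680, 39)  from 1·(401,23) + (279,16)
…
step 7: (1761, 101)  from 1·(1081,62) + (680,39)
step 8: (2842, 163)  from 1·(1761,101) + (1081,62)
step 9: (7445, 427)  from 2·(2842,163) + (1761,101)
step 10: (25177, 1444)  from 3·(7445,427) + (2842,163)
step 11: (57799, 3315)  from 2·(25177,1444) + (7445,427)
→ (57799, 3315).  Check: 57799²=3340724401, 304·3315²=3340724400, difference 1.
(x_2, y_2) = (57799·57799 + 304·3315·3315, 57799·3315 + 3315·57799) = (6681448801, 383207370)
(x_3, y_3) = (57799·6681448801 + 304·3315·383207370, 57799·383207370 + 3315·6681448801) = (772362118440199, 44298005553945)

57799 3315
6681448801 383207370
772362118440199 44298005553945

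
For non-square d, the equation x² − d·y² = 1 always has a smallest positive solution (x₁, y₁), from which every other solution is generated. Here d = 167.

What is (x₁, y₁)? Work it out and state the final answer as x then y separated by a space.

[12; 1,11,1,24] for √167; ℓ=4 ⇒ convergent index 3
i=0: a=12 ⇒ p=12, q=1
i=1: a=1 ⇒ p=13, q=1
i=2: a=11 ⇒ p=155, q=12
i=3: a=1 ⇒ p=168, q=13
→ (168, 13).  Check: 168²=28224, 167·13²=28223, difference 1.

168 13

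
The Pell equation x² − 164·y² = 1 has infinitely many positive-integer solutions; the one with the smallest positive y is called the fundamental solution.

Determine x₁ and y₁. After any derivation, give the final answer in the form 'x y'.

2049 160

d=164: √d = [12; 1,4,6,4,1,24] (ℓ=6, even), read p_5/q_5
k=0  a_k=12  p_k/q_k = 12/1
k=1  a_k=1  p_k/q_k = 13/1
k=2  a_k=4  p_k/q_k = 64/5
…
k=4  a_k=4  p_k/q_k = 1652/129
k=5  a_k=1  p_k/q_k = 2049/160
(x₁, y₁) = (2049, 160);  2049² − 164·160² = 1 ✓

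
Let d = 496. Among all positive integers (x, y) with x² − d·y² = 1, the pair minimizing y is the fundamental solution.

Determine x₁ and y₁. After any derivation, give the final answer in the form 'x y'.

d=496: √d = [22; 3,1,2,4,1,…,1,3,44] (ℓ=16, even), read p_15/q_15
step 0: (22, 1)  from 22·(1,0) + (0,1)
step 1: (67, 3)  from 3·(22,1) + (1,0)
step 2: (89, 4)  from 1·(67,3) + (22,1)
step 3: (245, 11)  from 2·(89,4) + (67,3)
…
step 5: (1314, 59)  from 1·(1069,48) + (245,11)
step 6: (2383, 107)  from 1·(1314,59) + (1069,48)
step 7: (6080, 273)  from 2·(2383,107) + (1314,59)
step 8: (14543, 653)  from 2·(6080,273) + (2383,107)
step 9: (35166, 1579)  from 2·(14543,653) + (6080,273)
step 10: (49709, 2232)  from 1·(35166,1579) + (14543,653)
step 11: (84875, 3811)  from 1·(49709,2232) + (35166,1579)
step 12: (389209, 17476)  from 4·(84875,3811) + (49709,2232)
step 13: (863293, 38763)  from 2·(389209,17476) + (84875,3811)
step 14: (1252502, 56239)  from 1·(863293,38763) + (389209,17476)
step 15: (4620799, 207480)  from 3·(1252502,56239) + (863293,38763)
(x₁, y₁) = (4620799, 207480);  4620799² − 496·207480² = 1 ✓

4620799 207480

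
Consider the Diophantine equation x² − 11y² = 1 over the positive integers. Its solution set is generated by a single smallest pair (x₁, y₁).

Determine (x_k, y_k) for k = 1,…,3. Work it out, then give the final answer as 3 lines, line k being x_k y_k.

√11 = [3; 3,6, …], period ℓ=2 (even) → k=1
a_0=3:  p_0=3·1+0=3,  q_0=3·0+1=1
a_1=3:  p_1=3·3+1=10,  q_1=3·1+0=3
fundamental: x₁=10, y₁=3  (since 100 − 11·9 = 1)
(10+3√11)^2 = 199 + 60√11
(10+3√11)^3 = 3970 + 1197√11

10 3
199 60
3970 1197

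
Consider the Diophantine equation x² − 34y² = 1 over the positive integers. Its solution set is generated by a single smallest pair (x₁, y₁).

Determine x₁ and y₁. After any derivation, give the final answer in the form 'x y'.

35 6

[5; 1,4,1,10] for √34; ℓ=4 ⇒ convergent index 3
step 0: (5, 1)  from 5·(1,0) + (0,1)
step 1: (6, 1)  from 1·(5,1) + (1,0)
step 2: (29, 5)  from 4·(6,1) + (5,1)
step 3: (35, 6)  from 1·(29,5) + (6,1)
→ (35, 6).  Check: 35²=1225, 34·6²=1224, difference 1.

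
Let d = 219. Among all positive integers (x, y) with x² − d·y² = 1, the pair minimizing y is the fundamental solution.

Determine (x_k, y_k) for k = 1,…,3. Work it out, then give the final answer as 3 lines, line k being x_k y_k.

d=219: √d = [14; 1,3,1,28] (ℓ=4, even), read p_3/q_3
k=0  a_k=14  p_k/q_k = 14/1
k=1  a_k=1  p_k/q_k = 15/1
k=2  a_k=3  p_k/q_k = 59/4
k=3  a_k=1  p_k/q_k = 74/5
(x₁, y₁) = (74, 5);  74² − 219·5² = 1 ✓
n=2: (74,5)∘(74,5) = (74·74+219·5·5, 74·5+5·74) = (10951,740)
n=3: (10951,740)∘(74,5) = (74·10951+219·5·740, 74·740+5·10951) = (1620674,109515)

74 5
10951 740
1620674 109515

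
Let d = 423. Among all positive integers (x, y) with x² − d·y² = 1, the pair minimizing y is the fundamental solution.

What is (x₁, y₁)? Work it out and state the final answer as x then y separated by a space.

d=423: √d = [20; 1,1,3,4,3,1,1,40] (ℓ=8, even), read p_7/q_7
k=0  a_k=20  p_k/q_k = 20/1
k=1  a_k=1  p_k/q_k = 21/1
k=2  a_k=1  p_k/q_k = 41/2
…
k=6  a_k=1  p_k/q_k = 2612/127
k=7  a_k=1  p_k/q_k = 4607/224
fundamental: x₁=4607, y₁=224  (since 21224449 − 423·50176 = 1)

4607 224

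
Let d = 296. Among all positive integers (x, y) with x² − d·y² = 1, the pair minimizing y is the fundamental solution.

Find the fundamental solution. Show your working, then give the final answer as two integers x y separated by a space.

[17; 4,1,7,1,4,34] for √296; ℓ=6 ⇒ convergent index 5
i=0: a=17 ⇒ p=17, q=1
…
i=2: a=1 ⇒ p=86, q=5
i=3: a=7 ⇒ p=671, q=39
i=4: a=1 ⇒ p=757, q=44
i=5: a=4 ⇒ p=3699, q=215
(x₁, y₁) = (3699, 215);  3699² − 296·215² = 1 ✓

3699 215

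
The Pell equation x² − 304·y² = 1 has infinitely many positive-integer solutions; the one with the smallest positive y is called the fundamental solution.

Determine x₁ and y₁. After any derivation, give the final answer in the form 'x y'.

57799 3315

√304 = [17; 2,3,2,1,1,1,1,1,2,3,2,34, …], period ℓ=12 (even) → k=11
i=0: a=17 ⇒ p=17, q=1
…
i=2: a=3 ⇒ p=122, q=7
i=3: a=2 ⇒ p=279, q=16
…
i=7: a=1 ⇒ p=1761, q=101
i=8: a=1 ⇒ p=2842, q=163
i=9: a=2 ⇒ p=7445, q=427
i=10: a=3 ⇒ p=25177, q=1444
i=11: a=2 ⇒ p=57799, q=3315
(x₁, y₁) = (57799, 3315);  57799² − 304·3315² = 1 ✓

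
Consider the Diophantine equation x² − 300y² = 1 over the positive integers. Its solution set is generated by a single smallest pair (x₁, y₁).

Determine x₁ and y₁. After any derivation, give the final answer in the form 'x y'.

1351 78

√300 = [17; 3,8,3,34, …], period ℓ=4 (even) → k=3
a_0=17:  p_0=17·1+0=17,  q_0=17·0+1=1
a_1=3:  p_1=3·17+1=52,  q_1=3·1+0=3
a_2=8:  p_2=8·52+17=433,  q_2=8·3+1=25
a_3=3:  p_3=3·433+52=1351,  q_3=3·25+3=78
→ (1351, 78).  Check: 1351²=1825201, 300·78²=1825200, difference 1.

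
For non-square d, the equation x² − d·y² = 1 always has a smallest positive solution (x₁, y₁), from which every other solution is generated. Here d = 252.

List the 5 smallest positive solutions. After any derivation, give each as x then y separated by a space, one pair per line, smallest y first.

127 8
32257 2032
8193151 516120
2081028097 131092448
528572943487 33296965672

√252 = [15; 1,6,1,30, …], period ℓ=4 (even) → k=3
k=0  a_k=15  p_k/q_k = 15/1
k=1  a_k=1  p_k/q_k = 16/1
k=2  a_k=6  p_k/q_k = 111/7
k=3  a_k=1  p_k/q_k = 127/8
fundamental: x₁=127, y₁=8  (since 16129 − 252·64 = 1)
n=2: (127,8)∘(127,8) = (127·127+252·8·8, 127·8+8·127) = (32257,2032)
n=3: (32257,2032)∘(127,8) = (127·32257+252·8·2032, 127·2032+8·32257) = (8193151,516120)
n=4: (8193151,516120)∘(127,8) = (127·8193151+252·8·516120, 127·516120+8·8193151) = (2081028097,131092448)
n=5: (2081028097,131092448)∘(127,8) = (127·2081028097+252·8·131092448, 127·131092448+8·2081028097) = (528572943487,33296965672)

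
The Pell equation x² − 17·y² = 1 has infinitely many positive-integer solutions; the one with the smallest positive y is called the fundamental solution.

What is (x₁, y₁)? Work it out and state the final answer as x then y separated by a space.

[4; 8] for √17; ℓ=1 ⇒ convergent index 1
a_0=4:  p_0=4·1+0=4,  q_0=4·0+1=1
a_1=8:  p_1=8·4+1=33,  q_1=8·1+0=8
→ (33, 8).  Check: 33²=1089, 17·8²=1088, difference 1.

33 8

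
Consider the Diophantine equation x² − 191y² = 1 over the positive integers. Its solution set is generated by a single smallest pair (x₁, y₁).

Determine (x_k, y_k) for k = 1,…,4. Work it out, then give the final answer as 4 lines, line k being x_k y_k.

d=191: √d = [13; 1,4,1,1,3,…,4,1,26] (ℓ=16, even), read p_15/q_15
i=0: a=13 ⇒ p=13, q=1
i=1: a=1 ⇒ p=14, q=1
…
i=10: a=2 ⇒ p=207083, q=14984
i=11: a=3 ⇒ p=704682, q=50989
…
i=14: a=4 ⇒ p=7377553, q=533821
i=15: a=1 ⇒ p=8994000, q=650783
fundamental: x₁=8994000, y₁=650783  (since 80892036000000 − 191·423518513089 = 1)
n=2: (8994000,650783)∘(8994000,650783) = (8994000·8994000+191·650783·650783, 8994000·650783+650783·8994000) = (161784071999999,11706284604000)
n=3: (161784071999999,11706284604000)∘(8994000,650783) = (8994000·161784071999999+191·650783·11706284604000, 8994000·11706284604000+650783·161784071999999) = (2910171887135973018000,210572647456751349217)
n=4: (2910171887135973018000,210572647456751349217)∘(8994000,650783) = (8994000·2910171887135973018000+191·650783·210572647456751349217, 8994000·210572647456751349217+650783·2910171887135973018000) = (52348171905801720863712000001,3787780782452031563430792000)

8994000 650783
161784071999999 11706284604000
2910171887135973018000 210572647456751349217
52348171905801720863712000001 3787780782452031563430792000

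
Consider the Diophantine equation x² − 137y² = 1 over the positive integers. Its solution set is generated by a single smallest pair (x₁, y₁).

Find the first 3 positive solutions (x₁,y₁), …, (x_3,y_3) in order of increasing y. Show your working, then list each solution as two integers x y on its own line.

6083073 519712
74007554246657 6322892069952
900386710067742990849 76925228065277725280

[11; 1,2,2,1,1,2,2,1,22] for √137; ℓ=9 ⇒ convergent index 17
i=0: a=11 ⇒ p=11, q=1
…
i=8: a=1 ⇒ p=1744, q=149
…
i=13: a=1 ⇒ p=408178, q=34873
…
i=16: a=2 ⇒ p=4286741, q=366241
i=17: a=1 ⇒ p=6083073, q=519712
→ (6083073, 519712).  Check: 6083073²=37003777123329, 137·519712²=37003777123328, difference 1.
(6083073+519712√137)^2 = 74007554246657 + 6322892069952√137
(6083073+519712√137)^3 = 900386710067742990849 + 76925228065277725280√137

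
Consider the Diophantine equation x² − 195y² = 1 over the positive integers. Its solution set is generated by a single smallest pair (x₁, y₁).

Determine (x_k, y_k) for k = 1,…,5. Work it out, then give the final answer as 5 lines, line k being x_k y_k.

d=195: √d = [13; 1,26] (ℓ=2, even), read p_1/q_1
step 0: (13, 1)  from 13·(1,0) + (0,1)
step 1: (14, 1)  from 1·(13,1) + (1,0)
→ (14, 1).  Check: 14²=196, 195·1²=195, difference 1.
k=2:  x_2 = 14·14+195·1·1 = 391,  y_2 = 14·1+1·14 = 28
k=3:  x_3 = 14·391+195·1·28 = 10934,  y_3 = 14·28+1·391 = 783
k=4:  x_4 = 14·10934+195·1·783 = 305761,  y_4 = 14·783+1·10934 = 21896
k=5:  x_5 = 14·305761+195·1·21896 = 8550374,  y_5 = 14·21896+1·305761 = 612305

14 1
391 28
10934 783
305761 21896
8550374 612305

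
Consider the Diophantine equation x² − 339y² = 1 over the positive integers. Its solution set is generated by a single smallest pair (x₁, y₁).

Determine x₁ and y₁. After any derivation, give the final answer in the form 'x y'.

97970 5321

√339 = [18; 2,2,2,1,17,1,2,2,2,36, …], period ℓ=10 (even) → k=9
step 0: (18, 1)  from 18·(1,0) + (0,1)
…
step 3: (221, 12)  from 2·(92,5) + (37,2)
…
step 5: (5542, 301)  from 17·(313,17) + (221,12)
…
step 8: (40359, 2192)  from 2·(17252,937) + (5855,318)
step 9: (97970, 5321)  from 2·(40359,2192) + (17252,937)
fundamental: x₁=97970, y₁=5321  (since 9598120900 − 339·28313041 = 1)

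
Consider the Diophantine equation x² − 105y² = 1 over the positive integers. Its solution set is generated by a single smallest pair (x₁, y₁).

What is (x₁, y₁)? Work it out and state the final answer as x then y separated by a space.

d=105: √d = [10; 4,20] (ℓ=2, even), read p_1/q_1
k=0  a_k=10  p_k/q_k = 10/1
k=1  a_k=4  p_k/q_k = 41/4
(x₁, y₁) = (41, 4);  41² − 105·4² = 1 ✓

41 4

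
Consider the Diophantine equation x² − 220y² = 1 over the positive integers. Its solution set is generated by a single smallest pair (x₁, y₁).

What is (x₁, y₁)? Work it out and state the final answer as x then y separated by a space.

89 6

√220 → a₀=14, period (1,4,1,28); ℓ=4 even so k=3
step 0: (14, 1)  from 14·(1,0) + (0,1)
…
step 2: (74, 5)  from 4·(15,1) + (14,1)
step 3: (89, 6)  from 1·(74,5) + (15,1)
fundamental: x₁=89, y₁=6  (since 7921 − 220·36 = 1)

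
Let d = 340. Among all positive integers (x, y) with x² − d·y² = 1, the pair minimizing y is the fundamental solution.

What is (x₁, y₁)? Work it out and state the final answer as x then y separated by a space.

285769 15498

[18; 2,3,1,1,1,…,3,2,36] for √340; ℓ=14 ⇒ convergent index 13
k=0  a_k=18  p_k/q_k = 18/1
k=1  a_k=2  p_k/q_k = 37/2
…
k=3  a_k=1  p_k/q_k = 166/9
k=4  a_k=1  p_k/q_k = 295/16
…
k=6  a_k=1  p_k/q_k = 756/41
…
k=10  a_k=1  p_k/q_k = 21039/1141
k=11  a_k=1  p_k/q_k = 34813/1888
k=12  a_k=3  p_k/q_k = 125478/6805
k=13  a_k=2  p_k/q_k = 285769/15498
fundamental: x₁=285769, y₁=15498  (since 81663921361 − 340·240188004 = 1)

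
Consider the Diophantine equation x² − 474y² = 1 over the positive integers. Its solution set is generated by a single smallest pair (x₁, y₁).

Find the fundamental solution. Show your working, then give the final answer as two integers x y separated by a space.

[21; 1,3,2,1,1,…,3,1,42] for √474; ℓ=14 ⇒ convergent index 13
a_0=21:  p_0=21·1+0=21,  q_0=21·0+1=1
…
a_4=1:  p_4=1·196+87=283,  q_4=1·9+4=13
…
a_7=6:  p_7=6·762+479=5051,  q_7=6·35+22=232
a_8=1:  p_8=1·5051+762=5813,  q_8=1·232+35=267
a_9=1:  p_9=1·5813+5051=10864,  q_9=1·267+232=499
…
a_11=2:  p_11=2·16677+10864=44218,  q_11=2·766+499=2031
a_12=3:  p_12=3·44218+16677=149331,  q_12=3·2031+766=6859
a_13=1:  p_13=1·149331+44218=193549,  q_13=1·6859+2031=8890
(x₁, y₁) = (193549, 8890);  193549² − 474·8890² = 1 ✓

193549 8890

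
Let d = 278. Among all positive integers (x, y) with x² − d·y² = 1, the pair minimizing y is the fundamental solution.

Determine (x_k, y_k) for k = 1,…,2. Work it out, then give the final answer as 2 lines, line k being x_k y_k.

√278 = [16; 1,2,16,2,1,32, …], period ℓ=6 (even) → k=5
step 0: (16, 1)  from 16·(1,0) + (0,1)
…
step 2: (50, 3)  from 2·(17,1) + (16,1)
…
step 4: (1684, 101)  from 2·(817,49) + (50,3)
step 5: (2501, 150)  from 1·(1684,101) + (817,49)
fundamental: x₁=2501, y₁=150  (since 6255001 − 278·22500 = 1)
(x_2, y_2) = (2501·2501 + 278·150·150, 2501·150 + 150·2501) = (12510001, 750300)

2501 150
12510001 750300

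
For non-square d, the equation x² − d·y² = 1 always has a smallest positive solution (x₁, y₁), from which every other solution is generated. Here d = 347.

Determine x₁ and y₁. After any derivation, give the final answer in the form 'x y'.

641602 34443

d=347: √d = [18; 1,1,1,2,4,…,1,1,36] (ℓ=14, even), read p_13/q_13
a_0=18:  p_0=18·1+0=18,  q_0=18·0+1=1
…
a_3=1:  p_3=1·37+19=56,  q_3=1·2+1=3
…
a_12=1:  p_12=1·238717+164168=402885,  q_12=1·12815+8813=21628
a_13=1:  p_13=1·402885+238717=641602,  q_13=1·21628+12815=34443
→ (641602, 34443).  Check: 641602²=411653126404, 347·34443²=411653126403, difference 1.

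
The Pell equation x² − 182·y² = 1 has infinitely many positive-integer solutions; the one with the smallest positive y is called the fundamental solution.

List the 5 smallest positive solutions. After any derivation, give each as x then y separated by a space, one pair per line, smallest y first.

[13; 2,26] for √182; ℓ=2 ⇒ convergent index 1
a_0=13:  p_0=13·1+0=13,  q_0=13·0+1=1
a_1=2:  p_1=2·13+1=27,  q_1=2·1+0=2
→ (27, 2).  Check: 27²=729, 182·2²=728, difference 1.
(27+2√182)^2 = 1457 + 108√182
(27+2√182)^3 = 78651 + 5830√182
(27+2√182)^4 = 4245697 + 314712√182
(27+2√182)^5 = 229188987 + 16988618√182

27 2
1457 108
78651 5830
4245697 314712
229188987 16988618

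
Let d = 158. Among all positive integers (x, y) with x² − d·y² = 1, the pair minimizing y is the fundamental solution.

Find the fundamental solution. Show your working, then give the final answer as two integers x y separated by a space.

7743 616

d=158: √d = [12; 1,1,3,12,3,1,1,24] (ℓ=8, even), read p_7/q_7
k=0  a_k=12  p_k/q_k = 12/1
k=1  a_k=1  p_k/q_k = 13/1
k=2  a_k=1  p_k/q_k = 25/2
k=3  a_k=3  p_k/q_k = 88/7
k=4  a_k=12  p_k/q_k = 1081/86
k=5  a_k=3  p_k/q_k = 3331/265
k=6  a_k=1  p_k/q_k = 4412/351
k=7  a_k=1  p_k/q_k = 7743/616
(x₁, y₁) = (7743, 616);  7743² − 158·616² = 1 ✓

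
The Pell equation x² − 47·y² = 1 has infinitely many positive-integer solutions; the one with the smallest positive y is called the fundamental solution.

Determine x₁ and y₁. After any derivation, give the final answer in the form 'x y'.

√47 = [6; 1,5,1,12, …], period ℓ=4 (even) → k=3
k=0  a_k=6  p_k/q_k = 6/1
…
k=2  a_k=5  p_k/q_k = 41/6
k=3  a_k=1  p_k/q_k = 48/7
(x₁, y₁) = (48, 7);  48² − 47·7² = 1 ✓

48 7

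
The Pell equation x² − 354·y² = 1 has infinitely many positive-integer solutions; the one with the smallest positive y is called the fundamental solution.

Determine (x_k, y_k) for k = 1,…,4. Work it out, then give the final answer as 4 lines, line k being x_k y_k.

√354 → a₀=18, period (1,4,2,2,18,2,2,4,1,36); ℓ=10 even so k=9
k=0  a_k=18  p_k/q_k = 18/1
k=1  a_k=1  p_k/q_k = 19/1
…
k=3  a_k=2  p_k/q_k = 207/11
k=4  a_k=2  p_k/q_k = 508/27
k=5  a_k=18  p_k/q_k = 9351/497
…
k=8  a_k=4  p_k/q_k = 210294/11177
k=9  a_k=1  p_k/q_k = 258065/13716
(x₁, y₁) = (258065, 13716);  258065² − 354·13716² = 1 ✓
(258065+13716√354)^2 = 133195088449 + 7079239080√354
(258065+13716√354)^3 = 68745981000924305 + 3653807666346684√354
(258065+13716√354)^4 = 35481863173873866451201 + 1885839750824434773840√354

258065 13716
133195088449 7079239080
68745981000924305 3653807666346684
35481863173873866451201 1885839750824434773840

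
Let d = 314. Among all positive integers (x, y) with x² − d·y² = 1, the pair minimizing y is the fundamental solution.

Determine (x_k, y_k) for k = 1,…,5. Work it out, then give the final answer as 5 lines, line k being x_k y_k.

d=314: √d = [17; 1,2,1,1,2,1,34] (ℓ=7, odd), read p_13/q_13
step 0: (17, 1)  from 17·(1,0) + (0,1)
step 1: (18, 1)  from 1·(17,1) + (1,0)
…
step 3: (71, 4)  from 1·(53,3) + (18,1)
step 4: (124, 7)  from 1·(71,4) + (53,3)
step 5: (319, 18)  from 2·(124,7) + (71,4)
step 6: (443, 25)  from 1·(319,18) + (124,7)
step 7: (15381, 868)  from 34·(443,25) + (319,18)
step 8: (15824, 893)  from 1·(15381,868) + (443,25)
step 9: (47029, 2654)  from 2·(15824,893) + (15381,868)
step 10: (62853, 3547)  from 1·(47029,2654) + (15824,893)
step 11: (109882, 6201)  from 1·(62853,3547) + (47029,2654)
step 12: (282617, 15949)  from 2·(109882,6201) + (62853,3547)
step 13: (392499, 22150)  from 1·(282617,15949) + (109882,6201)
(x₁, y₁) = (392499, 22150);  392499² − 314·22150² = 1 ✓
(392499+22150√314)^2 = 308110930001 + 17387705700√314
(392499+22150√314)^3 = 241866463828532499 + 13649314199066450√314
(392499+22150√314)^4 = 189864690372162243720001 + 10714684347621377411400√314
(392499+22150√314)^5 = 149043402212524750531884812499 + 8411005783500436710995110750√314

392499 22150
308110930001 17387705700
241866463828532499 13649314199066450
189864690372162243720001 10714684347621377411400
149043402212524750531884812499 8411005783500436710995110750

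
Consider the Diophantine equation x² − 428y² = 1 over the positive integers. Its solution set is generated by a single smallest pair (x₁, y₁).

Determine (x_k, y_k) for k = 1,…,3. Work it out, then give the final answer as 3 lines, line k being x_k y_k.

[20; 1,2,4,1,5,10,5,1,4,2,1,40] for √428; ℓ=12 ⇒ convergent index 11
step 0: (20, 1)  from 20·(1,0) + (0,1)
…
step 2: (62, 3)  from 2·(21,1) + (20,1)
…
step 4: (331, 16)  from 1·(269,13) + (62,3)
step 5: (1924, 93)  from 5·(331,16) + (269,13)
step 6: (19571, 946)  from 10·(1924,93) + (331,16)
step 7: (99779, 4823)  from 5·(19571,946) + (1924,93)
step 8: (119350, 5769)  from 1·(99779,4823) + (19571,946)
step 9: (577179, 27899)  from 4·(119350,5769) + (99779,4823)
step 10: (1273708, 61567)  from 2·(577179,27899) + (119350,5769)
step 11: (1850887, 89466)  from 1·(1273708,61567) + (577179,27899)
(x₁, y₁) = (1850887, 89466);  1850887² − 428·89466² = 1 ✓
(1850887+89466√428)^2 = 6851565373537 + 331182912684√428
(1850887+89466√428)^3 = 25362946559057703751 + 1225964295417811950√428

1850887 89466
6851565373537 331182912684
25362946559057703751 1225964295417811950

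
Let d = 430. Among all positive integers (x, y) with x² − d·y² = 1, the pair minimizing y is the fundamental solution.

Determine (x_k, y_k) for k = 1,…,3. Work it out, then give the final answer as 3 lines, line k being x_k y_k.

[20; 1,2,1,3,1,…,2,1,40] for √430; ℓ=14 ⇒ convergent index 13
step 0: (20, 1)  from 20·(1,0) + (0,1)
step 1: (21, 1)  from 1·(20,1) + (1,0)
step 2: (62, 3)  from 2·(21,1) + (20,1)
step 3: (83, 4)  from 1·(62,3) + (21,1)
step 4: (311, 15)  from 3·(83,4) + (62,3)
step 5: (394, 19)  from 1·(311,15) + (83,4)
step 6: (2675, 129)  from 6·(394,19) + (311,15)
…
step 8: (133439, 6435)  from 6·(21794,1051) + (2675,129)
step 9: (155233, 7486)  from 1·(133439,6435) + (21794,1051)
…
step 11: (754371, 36379)  from 1·(599138,28893) + (155233,7486)
step 12: (2107880, 101651)  from 2·(754371,36379) + (599138,28893)
step 13: (2862251, 138030)  from 1·(2107880,101651) + (754371,36379)
fundamental: x₁=2862251, y₁=138030  (since 8192480787001 − 430·19052280900 = 1)
(2862251+138030√430)^2 = 16384961574001 + 790153011060√430
(2862251+138030√430)^3 = 93795745300289010251 + 4523232492118854090√430

2862251 138030
16384961574001 790153011060
93795745300289010251 4523232492118854090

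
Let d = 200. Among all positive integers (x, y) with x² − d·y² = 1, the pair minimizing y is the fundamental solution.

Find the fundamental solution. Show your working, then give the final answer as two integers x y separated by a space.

99 7

[14; 7,28] for √200; ℓ=2 ⇒ convergent index 1
step 0: (14, 1)  from 14·(1,0) + (0,1)
step 1: (99, 7)  from 7·(14,1) + (1,0)
fundamental: x₁=99, y₁=7  (since 9801 − 200·49 = 1)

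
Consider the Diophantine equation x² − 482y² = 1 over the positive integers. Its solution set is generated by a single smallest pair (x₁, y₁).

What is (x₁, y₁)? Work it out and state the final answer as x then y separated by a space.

483 22

[21; 1,20,1,42] for √482; ℓ=4 ⇒ convergent index 3
a_0=21:  p_0=21·1+0=21,  q_0=21·0+1=1
a_1=1:  p_1=1·21+1=22,  q_1=1·1+0=1
a_2=20:  p_2=20·22+21=461,  q_2=20·1+1=21
a_3=1:  p_3=1·461+22=483,  q_3=1·21+1=22
(x₁, y₁) = (483, 22);  483² − 482·22² = 1 ✓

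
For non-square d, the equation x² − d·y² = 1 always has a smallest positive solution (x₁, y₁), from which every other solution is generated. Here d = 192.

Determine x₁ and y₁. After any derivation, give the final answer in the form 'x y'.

√192 → a₀=13, period (1,5,1,26); ℓ=4 even so k=3
i=0: a=13 ⇒ p=13, q=1
i=1: a=1 ⇒ p=14, q=1
i=2: a=5 ⇒ p=83, q=6
i=3: a=1 ⇒ p=97, q=7
(x₁, y₁) = (97, 7);  97² − 192·7² = 1 ✓

97 7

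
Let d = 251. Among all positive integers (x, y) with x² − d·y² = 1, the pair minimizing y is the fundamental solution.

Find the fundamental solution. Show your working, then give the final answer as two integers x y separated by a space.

3674890 231957

√251 = [15; 1,5,2,1,2,…,5,1,30, …], period ℓ=14 (even) → k=13
k=0  a_k=15  p_k/q_k = 15/1
…
k=2  a_k=5  p_k/q_k = 95/6
k=3  a_k=2  p_k/q_k = 206/13
k=4  a_k=1  p_k/q_k = 301/19
k=5  a_k=2  p_k/q_k = 808/51
…
k=8  a_k=2  p_k/q_k = 61043/3853
…
k=10  a_k=1  p_k/q_k = 212692/13425
k=11  a_k=2  p_k/q_k = 577033/36422
k=12  a_k=5  p_k/q_k = 3097857/195535
k=13  a_k=1  p_k/q_k = 3674890/231957
(x₁, y₁) = (3674890, 231957);  3674890² − 251·231957² = 1 ✓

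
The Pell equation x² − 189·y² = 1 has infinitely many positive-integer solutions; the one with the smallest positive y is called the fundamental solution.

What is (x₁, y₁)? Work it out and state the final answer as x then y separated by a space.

√189 = [13; 1,2,1,26, …], period ℓ=4 (even) → k=3
k=0  a_k=13  p_k/q_k = 13/1
k=1  a_k=1  p_k/q_k = 14/1
k=2  a_k=2  p_k/q_k = 41/3
k=3  a_k=1  p_k/q_k = 55/4
→ (55, 4).  Check: 55²=3025, 189·4²=3024, difference 1.

55 4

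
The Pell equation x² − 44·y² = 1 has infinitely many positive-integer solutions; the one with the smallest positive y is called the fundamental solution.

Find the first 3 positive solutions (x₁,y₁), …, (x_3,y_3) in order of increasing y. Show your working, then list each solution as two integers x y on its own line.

√44 = [6; 1,1,1,2,1,1,1,12, …], period ℓ=8 (even) → k=7
step 0: (6, 1)  from 6·(1,0) + (0,1)
step 1: (7, 1)  from 1·(6,1) + (1,0)
step 2: (13, 2)  from 1·(7,1) + (6,1)
step 3: (20, 3)  from 1·(13,2) + (7,1)
step 4: (53, 8)  from 2·(20,3) + (13,2)
step 5: (73, 11)  from 1·(53,8) + (20,3)
step 6: (126, 19)  from 1·(73,11) + (53,8)
step 7: (199, 30)  from 1·(126,19) + (73,11)
(x₁, y₁) = (199, 30);  199² − 44·30² = 1 ✓
k=2:  x_2 = 199·199+44·30·30 = 79201,  y_2 = 199·30+30·199 = 11940
k=3:  x_3 = 199·79201+44·30·11940 = 31521799,  y_3 = 199·11940+30·79201 = 4752090

199 30
79201 11940
31521799 4752090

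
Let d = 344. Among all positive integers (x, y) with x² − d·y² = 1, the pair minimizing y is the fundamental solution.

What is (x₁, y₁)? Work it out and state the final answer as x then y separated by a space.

10405 561

√344 → a₀=18, period (1,1,4,1,3,1,4,1,1,36); ℓ=10 even so k=9
i=0: a=18 ⇒ p=18, q=1
…
i=2: a=1 ⇒ p=37, q=2
…
i=4: a=1 ⇒ p=204, q=11
i=5: a=3 ⇒ p=779, q=42
i=6: a=1 ⇒ p=983, q=53
…
i=8: a=1 ⇒ p=5694, q=307
i=9: a=1 ⇒ p=10405, q=561
(x₁, y₁) = (10405, 561);  10405² − 344·561² = 1 ✓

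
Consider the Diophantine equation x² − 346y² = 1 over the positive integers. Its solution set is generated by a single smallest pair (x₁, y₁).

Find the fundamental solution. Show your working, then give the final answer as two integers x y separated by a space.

[18; 1,1,1,1,36] for √346; ℓ=5 ⇒ convergent index 9
step 0: (18, 1)  from 18·(1,0) + (0,1)
…
step 2: (37, 2)  from 1·(19,1) + (18,1)
step 3: (56, 3)  from 1·(37,2) + (19,1)
…
step 6: (3497, 188)  from 1·(3404,183) + (93,5)
…
step 8: (10398, 559)  from 1·(6901,371) + (3497,188)
step 9: (17299, 930)  from 1·(10398,559) + (6901,371)
→ (17299, 930).  Check: 17299²=299255401, 346·930²=299255400, difference 1.

17299 930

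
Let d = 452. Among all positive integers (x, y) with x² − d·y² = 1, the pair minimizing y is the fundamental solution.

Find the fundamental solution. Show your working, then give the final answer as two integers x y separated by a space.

1204353 56648

√452 → a₀=21, period (3,1,5,3,10,3,5,1,3,42); ℓ=10 even so k=9
step 0: (21, 1)  from 21·(1,0) + (0,1)
step 1: (64, 3)  from 3·(21,1) + (1,0)
step 2: (85, 4)  from 1·(64,3) + (21,1)
…
step 4: (1552, 73)  from 3·(489,23) + (85,4)
step 5: (16009, 753)  from 10·(1552,73) + (489,23)
…
step 7: (263904, 12413)  from 5·(49579,2332) + (16009,753)
step 8: (313483, 14745)  from 1·(263904,12413) + (49579,2332)
step 9: (1204353, 56648)  from 3·(313483,14745) + (263904,12413)
→ (1204353, 56648).  Check: 1204353²=1450466148609, 452·56648²=1450466148608, difference 1.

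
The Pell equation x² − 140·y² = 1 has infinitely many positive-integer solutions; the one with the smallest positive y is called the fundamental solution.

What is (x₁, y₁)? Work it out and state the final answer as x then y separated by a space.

√140 → a₀=11, period (1,4,1,22); ℓ=4 even so k=3
k=0  a_k=11  p_k/q_k = 11/1
k=1  a_k=1  p_k/q_k = 12/1
k=2  a_k=4  p_k/q_k = 59/5
k=3  a_k=1  p_k/q_k = 71/6
→ (71, 6).  Check: 71²=5041, 140·6²=5040, difference 1.

71 6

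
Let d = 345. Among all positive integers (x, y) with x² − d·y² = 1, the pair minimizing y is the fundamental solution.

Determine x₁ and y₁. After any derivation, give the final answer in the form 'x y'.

6761 364

d=345: √d = [18; 1,1,2,1,6,1,2,1,1,36] (ℓ=10, even), read p_9/q_9
i=0: a=18 ⇒ p=18, q=1
i=1: a=1 ⇒ p=19, q=1
i=2: a=1 ⇒ p=37, q=2
i=3: a=2 ⇒ p=93, q=5
i=4: a=1 ⇒ p=130, q=7
i=5: a=6 ⇒ p=873, q=47
…
i=7: a=2 ⇒ p=2879, q=155
i=8: a=1 ⇒ p=3882, q=209
i=9: a=1 ⇒ p=6761, q=364
fundamental: x₁=6761, y₁=364  (since 45711121 − 345·132496 = 1)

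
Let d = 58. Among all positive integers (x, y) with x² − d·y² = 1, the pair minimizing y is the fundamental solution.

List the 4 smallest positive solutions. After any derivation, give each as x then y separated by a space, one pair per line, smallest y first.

19603 2574
768555217 100916244
30131975818099 3956522259690
1181354243155834177 155119411612489896

√58 → a₀=7, period (1,1,1,1,1,1,14); ℓ=7 odd so k=13
k=0  a_k=7  p_k/q_k = 7/1
k=1  a_k=1  p_k/q_k = 8/1
k=2  a_k=1  p_k/q_k = 15/2
k=3  a_k=1  p_k/q_k = 23/3
k=4  a_k=1  p_k/q_k = 38/5
k=5  a_k=1  p_k/q_k = 61/8
k=6  a_k=1  p_k/q_k = 99/13
k=7  a_k=14  p_k/q_k = 1447/190
k=8  a_k=1  p_k/q_k = 1546/203
k=9  a_k=1  p_k/q_k = 2993/393
k=10  a_k=1  p_k/q_k = 4539/596
k=11  a_k=1  p_k/q_k = 7532/989
k=12  a_k=1  p_k/q_k = 12071/1585
k=13  a_k=1  p_k/q_k = 19603/2574
→ (19603, 2574).  Check: 19603²=384277609, 58·2574²=384277608, difference 1.
(19603+2574√58)^2 = 768555217 + 100916244√58
(19603+2574√58)^3 = 30131975818099 + 3956522259690√58
(19603+2574√58)^4 = 1181354243155834177 + 155119411612489896√58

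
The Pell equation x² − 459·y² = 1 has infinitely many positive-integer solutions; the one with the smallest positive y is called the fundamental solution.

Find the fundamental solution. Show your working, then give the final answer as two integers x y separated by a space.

√459 → a₀=21, period (2,2,1,4,21,4,1,2,2,42); ℓ=10 even so k=9
k=0  a_k=21  p_k/q_k = 21/1
k=1  a_k=2  p_k/q_k = 43/2
…
k=4  a_k=4  p_k/q_k = 707/33
k=5  a_k=21  p_k/q_k = 14997/700
k=6  a_k=4  p_k/q_k = 60695/2833
…
k=8  a_k=2  p_k/q_k = 212079/9899
k=9  a_k=2  p_k/q_k = 499850/23331
→ (499850, 23331).  Check: 499850²=249850022500, 459·23331²=249850022499, difference 1.

499850 23331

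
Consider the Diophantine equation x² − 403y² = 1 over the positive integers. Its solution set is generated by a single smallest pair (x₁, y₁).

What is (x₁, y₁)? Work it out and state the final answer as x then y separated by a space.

669878 33369

√403 = [20; 13,2,1,3,1,3,1,2,13,40, …], period ℓ=10 (even) → k=9
k=0  a_k=20  p_k/q_k = 20/1
…
k=3  a_k=1  p_k/q_k = 803/40
…
k=5  a_k=1  p_k/q_k = 3754/187
…
k=7  a_k=1  p_k/q_k = 17967/895
k=8  a_k=2  p_k/q_k = 50147/2498
k=9  a_k=13  p_k/q_k = 669878/33369
→ (669878, 33369).  Check: 669878²=448736534884, 403·33369²=448736534883, difference 1.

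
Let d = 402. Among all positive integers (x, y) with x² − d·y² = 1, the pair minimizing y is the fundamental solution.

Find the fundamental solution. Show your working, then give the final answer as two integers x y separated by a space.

401 20

[20; 20,40] for √402; ℓ=2 ⇒ convergent index 1
k=0  a_k=20  p_k/q_k = 20/1
k=1  a_k=20  p_k/q_k = 401/20
→ (401, 20).  Check: 401²=160801, 402·20²=160800, difference 1.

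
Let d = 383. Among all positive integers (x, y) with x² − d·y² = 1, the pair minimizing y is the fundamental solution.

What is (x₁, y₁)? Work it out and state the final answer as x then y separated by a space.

√383 = [19; 1,1,3,19,3,1,1,38, …], period ℓ=8 (even) → k=7
a_0=19:  p_0=19·1+0=19,  q_0=19·0+1=1
…
a_3=3:  p_3=3·39+20=137,  q_3=3·2+1=7
…
a_6=1:  p_6=1·8063+2642=10705,  q_6=1·412+135=547
a_7=1:  p_7=1·10705+8063=18768,  q_7=1·547+412=959
fundamental: x₁=18768, y₁=959  (since 352237824 − 383·919681 = 1)

18768 959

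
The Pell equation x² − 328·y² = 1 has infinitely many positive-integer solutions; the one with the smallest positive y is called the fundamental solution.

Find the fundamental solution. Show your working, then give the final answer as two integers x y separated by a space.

√328 → a₀=18, period (9,36); ℓ=2 even so k=1
step 0: (18, 1)  from 18·(1,0) + (0,1)
step 1: (163, 9)  from 9·(18,1) + (1,0)
→ (163, 9).  Check: 163²=26569, 328·9²=26568, difference 1.

163 9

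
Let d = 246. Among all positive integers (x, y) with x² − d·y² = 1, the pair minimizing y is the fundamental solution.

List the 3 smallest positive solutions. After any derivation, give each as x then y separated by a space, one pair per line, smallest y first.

88805 5662
15772656049 1005627820
2801381440774085 178609557104538

[15; 1,2,5,1,14,1,5,2,1,30] for √246; ℓ=10 ⇒ convergent index 9
k=0  a_k=15  p_k/q_k = 15/1
k=1  a_k=1  p_k/q_k = 16/1
…
k=3  a_k=5  p_k/q_k = 251/16
…
k=5  a_k=14  p_k/q_k = 4423/282
k=6  a_k=1  p_k/q_k = 4721/301
…
k=8  a_k=2  p_k/q_k = 60777/3875
k=9  a_k=1  p_k/q_k = 88805/5662
fundamental: x₁=88805, y₁=5662  (since 7886328025 − 246·32058244 = 1)
n=2: (88805,5662)∘(88805,5662) = (88805·88805+246·5662·5662, 88805·5662+5662·88805) = (15772656049,1005627820)
n=3: (15772656049,1005627820)∘(88805,5662) = (88805·15772656049+246·5662·1005627820, 88805·1005627820+5662·15772656049) = (2801381440774085,178609557104538)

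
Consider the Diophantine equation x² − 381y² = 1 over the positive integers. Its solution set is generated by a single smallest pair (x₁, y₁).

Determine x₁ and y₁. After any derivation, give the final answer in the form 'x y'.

1015 52

[19; 1,1,12,1,1,38] for √381; ℓ=6 ⇒ convergent index 5
a_0=19:  p_0=19·1+0=19,  q_0=19·0+1=1
a_1=1:  p_1=1·19+1=20,  q_1=1·1+0=1
a_2=1:  p_2=1·20+19=39,  q_2=1·1+1=2
a_3=12:  p_3=12·39+20=488,  q_3=12·2+1=25
a_4=1:  p_4=1·488+39=527,  q_4=1·25+2=27
a_5=1:  p_5=1·527+488=1015,  q_5=1·27+25=52
fundamental: x₁=1015, y₁=52  (since 1030225 − 381·2704 = 1)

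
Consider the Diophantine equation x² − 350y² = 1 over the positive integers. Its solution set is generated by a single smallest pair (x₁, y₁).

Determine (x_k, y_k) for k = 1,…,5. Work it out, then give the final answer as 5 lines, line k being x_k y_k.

d=350: √d = [18; 1,2,2,2,1,36] (ℓ=6, even), read p_5/q_5
i=0: a=18 ⇒ p=18, q=1
…
i=4: a=2 ⇒ p=318, q=17
i=5: a=1 ⇒ p=449, q=24
→ (449, 24).  Check: 449²=201601, 350·24²=201600, difference 1.
(449+24√350)^2 = 403201 + 21552√350
(449+24√350)^3 = 362074049 + 19353672√350
(449+24√350)^4 = 325142092801 + 17379575904√350
(449+24√350)^5 = 291977237261249 + 15606839808120√350

449 24
403201 21552
362074049 19353672
325142092801 17379575904
291977237261249 15606839808120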